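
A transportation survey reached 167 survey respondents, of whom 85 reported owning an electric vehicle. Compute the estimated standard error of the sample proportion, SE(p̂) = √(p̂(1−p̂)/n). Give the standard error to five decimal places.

SE = 0.03868

The sample proportion is 85/167 = 0.50898.
p̂(1−p̂) = 0.249919.
SE = √(0.249919/167) = √0.001496521 = 0.03868.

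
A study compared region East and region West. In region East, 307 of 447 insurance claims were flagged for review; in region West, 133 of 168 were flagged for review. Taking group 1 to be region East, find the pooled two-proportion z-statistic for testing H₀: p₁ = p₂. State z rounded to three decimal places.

z = -2.568

Sample proportions: p̂₁ = 307/447 = 0.68680 and p̂₂ = 133/168 = 0.79167.
Pooled p̂ = (307+133)/(447+168) = 440/615 = 0.71545.
SE = √[p̂(1−p̂)(1/n₁+1/n₂)] = √[0.71545·0.28455·(1/447+1/168)] ≈ 0.040832.
z = (p̂₁ − p̂₂)/SE = (0.68680 − 0.79167)/0.040832 = -0.10487/0.040832 = -2.568.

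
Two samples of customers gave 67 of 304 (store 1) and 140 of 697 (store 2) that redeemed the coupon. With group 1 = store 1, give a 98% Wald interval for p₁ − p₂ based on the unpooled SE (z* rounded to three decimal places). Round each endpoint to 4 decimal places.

(-0.0461, 0.0851)

p̂₁ = 0.22039, p̂₂ = 0.20086, so the observed difference is 0.01953.
Unpooled SE = √(p̂₁(1−p̂₁)/n₁ + p̂₂(1−p̂₂)/n₂) = √(0.000565200 + 0.000230295) = 0.028205.
The 98% critical value is z* = 2.326. Margin = 2.326·0.028205 = 0.06560.
CI: 0.01953 ± 0.06560 = (-0.0461, 0.0851).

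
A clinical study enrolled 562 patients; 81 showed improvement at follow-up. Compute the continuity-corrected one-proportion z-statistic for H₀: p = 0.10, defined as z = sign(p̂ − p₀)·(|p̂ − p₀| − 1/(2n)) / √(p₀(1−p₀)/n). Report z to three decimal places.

p̂ = 81/562 = 0.14413. p̂ − p₀ = 0.044128.
1/(2n) = 0.000890.
Corrected numerator: |0.044128| − 0.000890 = 0.043238.
Under H₀, SE = √(p₀(1−p₀)/n) = √(0.10·0.90/562) = √0.000160142 = 0.012655.
z = (+)0.043238/0.012655 = 3.417.

z = 3.417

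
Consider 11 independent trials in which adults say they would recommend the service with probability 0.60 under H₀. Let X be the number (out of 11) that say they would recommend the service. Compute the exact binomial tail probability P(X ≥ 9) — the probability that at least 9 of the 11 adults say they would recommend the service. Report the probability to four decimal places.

P = 0.1189

X ~ Binomial(n=11, p=0.60).
P(X ≥ 9) = C(11,9)·0.60^9·0.40^2 + C(11,10)·0.60^10·0.40^1 + C(11,11)·0.60^11·0.40^0.
= 0.088684 + 0.026605 + 0.003628 = 0.1189.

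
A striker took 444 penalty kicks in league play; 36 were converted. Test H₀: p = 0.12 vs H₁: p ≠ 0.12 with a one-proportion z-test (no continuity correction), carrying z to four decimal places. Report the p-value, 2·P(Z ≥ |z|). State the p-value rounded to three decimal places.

p-value = 0.012

The sample proportion is 36/444 = 0.08108.
Under H₀, SE = √(p₀(1−p₀)/n) = √(0.12·0.88/444) = √0.000237838 = 0.015422.
z = (p̂ − p₀)/SE = (36/444 − 0.12)/0.015422 ≈ -2.5236.
p-value = 2·P(Z ≥ |z|) with z = -2.5236 → 0.012.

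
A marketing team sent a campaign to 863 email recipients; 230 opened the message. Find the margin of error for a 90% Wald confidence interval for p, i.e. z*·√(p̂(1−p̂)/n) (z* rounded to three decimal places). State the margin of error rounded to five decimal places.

ME = 0.02476

Sample proportion p̂ = 230/863 = 0.26651.
SE = √(p̂(1−p̂)/n) = √(0.195483/863) = 0.015050.
For 90% confidence, z* = 1.645.
Margin of error = z*·SE = 1.645 × 0.015050 = 0.02476.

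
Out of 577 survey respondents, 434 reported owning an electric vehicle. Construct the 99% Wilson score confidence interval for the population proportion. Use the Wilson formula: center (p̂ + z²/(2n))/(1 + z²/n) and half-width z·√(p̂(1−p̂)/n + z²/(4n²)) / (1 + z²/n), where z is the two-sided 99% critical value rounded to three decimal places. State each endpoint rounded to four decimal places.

Here p̂ = 434/577 = 0.75217 and z = 2.576 (z² = 6.635776).
Denominator 1 + z²/n = 1 + 6.635776/577 = 1.011500.
Adjusted center: (0.75217 + z²/(2n))/1.011500 = 0.74930.
Radicand: p̂(1−p̂)/n + z²/(4n²) = 0.000323071 + 0.000004983 = 0.000328054.
Half-width = z·√(radicand)/denom = 2.576·0.018112/1.011500 = 0.04613.
So the interval runs from 0.7032 to 0.7954.

(0.7032, 0.7954)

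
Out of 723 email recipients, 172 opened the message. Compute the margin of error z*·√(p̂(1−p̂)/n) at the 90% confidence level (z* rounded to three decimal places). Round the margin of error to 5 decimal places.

ME = 0.02605

With x = 172 successes in n = 723, p̂ = 0.23790.
Standard error of p̂: √(0.181302/723) = √0.000250764 = 0.015836.
The 90% critical value is z* = 1.645.
Margin of error = z*·SE = 1.645 × 0.015836 = 0.02605.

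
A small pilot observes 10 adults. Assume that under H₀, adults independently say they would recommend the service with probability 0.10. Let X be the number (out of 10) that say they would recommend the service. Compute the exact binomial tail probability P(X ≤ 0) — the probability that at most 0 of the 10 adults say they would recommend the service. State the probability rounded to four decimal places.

P = 0.3487

X ~ Binomial(n=10, p=0.10).
P(X ≤ 0) = C(10,0)·0.10^0·0.90^10.
= 0.348678 = 0.3487.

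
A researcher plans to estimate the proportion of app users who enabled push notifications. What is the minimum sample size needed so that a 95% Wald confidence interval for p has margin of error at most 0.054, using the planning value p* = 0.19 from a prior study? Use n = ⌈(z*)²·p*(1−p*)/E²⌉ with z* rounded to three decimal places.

For 95% confidence, z* = 1.960.
p*(1−p*) = 0.19·0.81 = 0.1539.
(z*)²·p*(1−p*)/E² = 3.841600·0.1539/0.002916 = 202.751.
Rounding up, n = 203.

n = 203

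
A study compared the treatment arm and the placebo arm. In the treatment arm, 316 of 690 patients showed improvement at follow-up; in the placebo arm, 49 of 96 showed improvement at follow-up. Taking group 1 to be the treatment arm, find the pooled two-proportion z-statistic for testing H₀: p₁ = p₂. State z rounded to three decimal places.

z = -0.965

Sample proportions: p̂₁ = 316/690 = 0.45797 and p̂₂ = 49/96 = 0.51042.
Pooling: p̂ = 365/786 = 0.46438.
SE = √[p̂(1−p̂)(1/n₁+1/n₂)] = √[0.46438·0.53562·(1/690+1/96)] ≈ 0.054327.
z = -0.05245/0.054327 = -0.965.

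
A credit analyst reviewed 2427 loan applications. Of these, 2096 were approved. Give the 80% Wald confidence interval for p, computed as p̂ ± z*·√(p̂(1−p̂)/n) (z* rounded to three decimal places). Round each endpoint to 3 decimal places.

(0.855, 0.873)

The sample proportion is 2096/2427 = 0.86362.
SE(p̂) = √(0.86362·0.13638/2427) = 0.006966.
z* = 1.282 at the 80% level.
Margin of error: 1.282 × 0.006966 = 0.00893.
CI: 0.86362 ± 0.00893 = (0.855, 0.873).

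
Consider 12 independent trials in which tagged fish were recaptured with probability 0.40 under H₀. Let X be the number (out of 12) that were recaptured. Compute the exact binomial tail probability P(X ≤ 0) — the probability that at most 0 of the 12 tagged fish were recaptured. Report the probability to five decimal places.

P = 0.00218

X ~ Binomial(n=12, p=0.40).
P(X ≤ 0) = C(12,0)·0.40^0·0.60^12.
= 0.002177 = 0.00218.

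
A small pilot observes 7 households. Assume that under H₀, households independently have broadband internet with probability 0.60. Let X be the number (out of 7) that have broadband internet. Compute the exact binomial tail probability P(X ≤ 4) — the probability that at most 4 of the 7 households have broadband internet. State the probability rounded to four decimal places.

X ~ Binomial(n=7, p=0.60).
P(X ≤ 4) = Σ_{j=0}^{4} C(7,j)·0.60^j·0.40^{7−j}.
= 0.001638 + 0.017203 + 0.077414 + 0.193536 + 0.290304 = 0.5801.

P = 0.5801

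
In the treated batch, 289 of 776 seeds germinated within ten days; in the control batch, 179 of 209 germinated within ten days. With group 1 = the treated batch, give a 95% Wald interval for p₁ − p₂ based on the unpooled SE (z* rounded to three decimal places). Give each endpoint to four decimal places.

(-0.5425, -0.4256)

p̂₁ = 289/776 = 0.37242, p̂₂ = 179/209 = 0.85646; p̂₁ − p̂₂ = -0.48404.
SE = √(0.000301191 + 0.000588214) = √0.000889405 = 0.029823.
For 95% confidence, z* = 1.960. Margin = 1.960·0.029823 = 0.05845.
CI: -0.48404 ± 0.05845 = (-0.5425, -0.4256).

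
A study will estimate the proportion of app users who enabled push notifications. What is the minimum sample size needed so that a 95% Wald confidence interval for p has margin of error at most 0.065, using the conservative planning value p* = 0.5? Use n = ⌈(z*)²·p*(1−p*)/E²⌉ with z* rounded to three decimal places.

n = 228

The 95% critical value is z* = 1.960.
p*(1−p*) = 0.2500.
Required n before rounding: 3.841600 × 0.2500 / 0.065² = 227.314.
⌈227.314⌉ = 228.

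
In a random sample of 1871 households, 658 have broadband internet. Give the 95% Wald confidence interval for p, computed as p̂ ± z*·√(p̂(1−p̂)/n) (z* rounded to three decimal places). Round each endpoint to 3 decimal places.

Sample proportion p̂ = 658/1871 = 0.35168.
SE(p̂) = √(0.35168·0.64832/1871) = 0.011039.
The 95% critical value is z* = 1.960.
Margin of error: 1.960 × 0.011039 = 0.02164.
So the interval runs from 0.330 to 0.373.

(0.330, 0.373)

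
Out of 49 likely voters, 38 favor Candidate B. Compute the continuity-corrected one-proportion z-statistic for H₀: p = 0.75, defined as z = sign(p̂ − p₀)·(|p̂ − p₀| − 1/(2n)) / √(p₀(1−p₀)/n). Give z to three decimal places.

z = 0.247

Sample proportion p̂ = 38/49 = 0.77551. p̂ − p₀ = 0.025510.
1/(2n) = 0.010204.
Corrected numerator: |0.025510| − 0.010204 = 0.015306.
SE₀ = √(0.75·0.25/49) = 0.061859.
z = +0.015306/0.061859 = 0.247.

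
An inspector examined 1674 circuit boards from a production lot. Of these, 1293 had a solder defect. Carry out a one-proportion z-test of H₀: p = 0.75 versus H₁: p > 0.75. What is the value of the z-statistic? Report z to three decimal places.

z = 2.117

With x = 1293 successes in n = 1674, p̂ = 0.77240.
Under H₀, SE = √(p₀(1−p₀)/n) = √(0.75·0.25/1674) = √0.000112007 = 0.010583.
Test statistic: z = 0.02240/0.010583 = 2.117.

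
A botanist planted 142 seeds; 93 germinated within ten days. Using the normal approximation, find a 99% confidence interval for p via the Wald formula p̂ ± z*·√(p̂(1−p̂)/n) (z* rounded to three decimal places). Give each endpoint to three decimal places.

(0.552, 0.758)

p̂ = 93/142 = 0.65493.
SE(p̂) = √(0.65493·0.34507/142) = 0.039894.
z* = 2.576 at the 99% level.
Margin of error: 2.576 × 0.039894 = 0.10277.
So the interval runs from 0.552 to 0.758.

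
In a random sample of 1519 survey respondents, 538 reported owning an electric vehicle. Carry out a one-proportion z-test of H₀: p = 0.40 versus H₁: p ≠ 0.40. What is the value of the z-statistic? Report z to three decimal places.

With x = 538 successes in n = 1519, p̂ = 0.35418.
Null standard error: √(0.40·0.60/1519) = √0.000157999 = 0.012570.
z = (p̂ − p₀)/SE = (0.35418 − 0.40)/0.012570 = -3.645.

z = -3.645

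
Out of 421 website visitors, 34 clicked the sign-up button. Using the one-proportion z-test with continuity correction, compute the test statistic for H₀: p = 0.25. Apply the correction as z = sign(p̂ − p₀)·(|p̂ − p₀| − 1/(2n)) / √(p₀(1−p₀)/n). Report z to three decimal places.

z = -7.963

p̂ = 34/421 = 0.08076. p̂ − p₀ = -0.169240.
1/(2n) = 0.001188.
Corrected numerator: |-0.169240| − 0.001188 = 0.168052.
Null standard error: √(0.25·0.75/421) = √0.000445368 = 0.021104.
z = (−)0.168052/0.021104 = -7.963.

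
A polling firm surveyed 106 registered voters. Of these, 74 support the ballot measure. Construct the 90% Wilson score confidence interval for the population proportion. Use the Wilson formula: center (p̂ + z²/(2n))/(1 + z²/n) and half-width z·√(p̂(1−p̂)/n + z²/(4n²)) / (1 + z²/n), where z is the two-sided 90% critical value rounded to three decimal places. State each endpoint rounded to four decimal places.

(0.6206, 0.7658)

p̂ = 74/106 = 0.69811; z = 1.645, so z² = 2.706025.
Denominator 1 + z²/n = 1 + 2.706025/106 = 1.025529.
Center = (0.69811 + 0.012764)/1.025529 = 0.69318.
Radicand: p̂(1−p̂)/n + z²/(4n²) = 0.001988218 + 0.000060209 = 0.002048427.
Half-width = 1.645·√0.002048427/1.025529 = 0.07260.
CI: 0.69318 ± 0.07260 = (0.6206, 0.7658).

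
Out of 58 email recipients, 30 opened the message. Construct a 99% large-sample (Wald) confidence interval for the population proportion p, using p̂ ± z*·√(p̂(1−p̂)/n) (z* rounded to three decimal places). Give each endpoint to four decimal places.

(0.3482, 0.6863)

p̂ = 30/58 = 0.51724.
Standard error of p̂: √(0.249703/58) = √0.004305220 = 0.065614.
For 99% confidence, z* = 2.576.
Margin = 2.576·0.065614 = 0.16902.
Interval: 0.51724 ± 0.16902 → (0.3482, 0.6863).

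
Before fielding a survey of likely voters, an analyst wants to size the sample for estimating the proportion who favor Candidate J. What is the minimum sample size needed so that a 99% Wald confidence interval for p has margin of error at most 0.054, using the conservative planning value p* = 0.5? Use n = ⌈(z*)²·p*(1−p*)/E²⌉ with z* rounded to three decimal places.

For 99% confidence, z* = 2.576.
p*(1−p*) = 0.2500.
Required n before rounding: 6.635776 × 0.2500 / 0.054² = 568.911.
Rounding up, n = 569.

n = 569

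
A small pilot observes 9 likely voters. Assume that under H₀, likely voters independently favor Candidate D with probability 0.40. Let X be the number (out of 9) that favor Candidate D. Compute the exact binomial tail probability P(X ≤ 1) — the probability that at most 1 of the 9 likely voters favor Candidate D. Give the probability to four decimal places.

X is binomial with n = 9 and p = 0.40.
P(X ≤ 1) = C(9,0)·0.40^0·0.60^9 + C(9,1)·0.40^1·0.60^8.
= 0.010078 + 0.060466 = 0.0705.

P = 0.0705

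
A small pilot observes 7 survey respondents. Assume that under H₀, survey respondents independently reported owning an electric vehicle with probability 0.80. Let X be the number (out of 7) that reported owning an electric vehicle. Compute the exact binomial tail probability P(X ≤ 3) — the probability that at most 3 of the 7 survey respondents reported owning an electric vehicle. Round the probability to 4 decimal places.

P = 0.0333

X ~ Binomial(n=7, p=0.80).
P(X ≤ 3) = C(7,0)·0.80^0·0.20^7 + C(7,1)·0.80^1·0.20^6 + C(7,2)·0.80^2·0.20^5 + C(7,3)·0.80^3·0.20^4.
= 0.000013 + 0.000358 + 0.004301 + 0.028672 = 0.0333.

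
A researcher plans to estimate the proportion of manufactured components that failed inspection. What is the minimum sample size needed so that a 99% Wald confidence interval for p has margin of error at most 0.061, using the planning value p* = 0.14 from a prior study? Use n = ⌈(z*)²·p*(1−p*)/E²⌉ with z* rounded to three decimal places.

The 99% critical value is z* = 2.576.
p*(1−p*) = 0.14·0.86 = 0.1204.
(z*)²·p*(1−p*)/E² = 6.635776·0.1204/0.003721 = 214.713.
⌈214.713⌉ = 215.

n = 215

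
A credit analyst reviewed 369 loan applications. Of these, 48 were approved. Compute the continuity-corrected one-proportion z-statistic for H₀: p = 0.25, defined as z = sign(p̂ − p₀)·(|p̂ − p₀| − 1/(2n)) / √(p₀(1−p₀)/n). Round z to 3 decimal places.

The sample proportion is 48/369 = 0.13008. p̂ − p₀ = -0.119919.
Continuity correction 1/(2n) = 1/738 = 0.001355.
Corrected numerator: |-0.119919| − 0.001355 = 0.118564.
Null standard error: √(0.25·0.75/369) = √0.000508130 = 0.022542.
z = (−)0.118564/0.022542 = -5.260.

z = -5.260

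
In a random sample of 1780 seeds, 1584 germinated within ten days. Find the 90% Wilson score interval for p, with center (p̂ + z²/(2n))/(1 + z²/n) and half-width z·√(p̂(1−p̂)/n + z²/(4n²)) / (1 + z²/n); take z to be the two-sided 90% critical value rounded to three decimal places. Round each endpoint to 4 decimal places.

p̂ = 1584/1780 = 0.88989; z = 1.645, so z² = 2.706025.
Denominator 1 + z²/n = 1 + 2.706025/1780 = 1.001520.
Center = (0.88989 + 0.000760)/1.001520 = 0.88930.
Radicand: p̂(1−p̂)/n + z²/(4n²) = 0.000055049 + 0.000000214 = 0.000055263.
Half-width = 1.645·√0.000055263/1.001520 = 0.01221.
So the interval runs from 0.8771 to 0.9015.

(0.8771, 0.9015)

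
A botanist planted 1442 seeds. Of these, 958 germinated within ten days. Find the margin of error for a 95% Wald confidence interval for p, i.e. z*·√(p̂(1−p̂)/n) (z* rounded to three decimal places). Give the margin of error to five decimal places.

ME = 0.02437

Sample proportion p̂ = 958/1442 = 0.66436.
SE = √(p̂(1−p̂)/n) = √(0.222987/1442) = 0.012435.
The 95% critical value is z* = 1.960.
Margin of error = z*·SE = 1.960 × 0.012435 = 0.02437.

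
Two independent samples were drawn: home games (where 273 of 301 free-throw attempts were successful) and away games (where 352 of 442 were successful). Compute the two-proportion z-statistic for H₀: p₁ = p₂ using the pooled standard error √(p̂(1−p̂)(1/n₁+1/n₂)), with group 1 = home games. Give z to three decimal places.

z = 4.049

Sample proportions: p̂₁ = 273/301 = 0.90698 and p̂₂ = 352/442 = 0.79638.
Pooled p̂ = (273+352)/(301+442) = 625/743 = 0.84118.
Pooled SE = √[0.1335932·0.00558470] ≈ 0.027314.
z = 0.11060/0.027314 = 4.049.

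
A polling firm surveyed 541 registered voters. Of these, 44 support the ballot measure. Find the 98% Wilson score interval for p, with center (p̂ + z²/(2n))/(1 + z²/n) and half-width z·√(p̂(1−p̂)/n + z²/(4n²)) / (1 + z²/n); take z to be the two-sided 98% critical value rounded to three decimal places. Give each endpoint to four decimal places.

Here p̂ = 44/541 = 0.08133 and z = 2.326 (z² = 5.410276).
Denominator 1 + z²/n = 1 + 5.410276/541 = 1.010001.
Adjusted center: (0.08133 + z²/(2n))/1.010001 = 0.08548.
Radicand: p̂(1−p̂)/n + z²/(4n²) = 0.000138108 + 0.000004621 = 0.000142729.
Half-width = z·√(radicand)/denom = 2.326·0.011947/1.010001 = 0.02751.
So the interval runs from 0.0580 to 0.1130.

(0.0580, 0.1130)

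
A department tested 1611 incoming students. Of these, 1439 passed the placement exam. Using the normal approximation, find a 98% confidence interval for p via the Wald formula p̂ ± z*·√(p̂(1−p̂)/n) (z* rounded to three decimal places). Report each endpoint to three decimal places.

With x = 1439 successes in n = 1611, p̂ = 0.89323.
Standard error of p̂: √(0.095367/1611) = √0.000059197 = 0.007694.
z* = 2.326 at the 98% level.
Margin = 2.326·0.007694 = 0.01790.
So the interval runs from 0.875 to 0.911.

(0.875, 0.911)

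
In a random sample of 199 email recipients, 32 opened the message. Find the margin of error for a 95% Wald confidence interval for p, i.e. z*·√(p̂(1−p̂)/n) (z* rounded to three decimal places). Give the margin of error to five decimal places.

Sample proportion p̂ = 32/199 = 0.16080.
SE(p̂) = √(0.16080·0.83920/199) = 0.026041.
For 95% confidence, z* = 1.960.
Margin of error = z*·SE = 1.960 × 0.026041 = 0.05104.

ME = 0.05104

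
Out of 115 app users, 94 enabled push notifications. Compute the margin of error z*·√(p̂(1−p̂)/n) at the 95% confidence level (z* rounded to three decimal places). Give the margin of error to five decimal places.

ME = 0.07061

The sample proportion is 94/115 = 0.81739.
SE = √(p̂(1−p̂)/n) = √(0.149263/115) = 0.036027.
For 95% confidence, z* = 1.960.
So ME = 0.07061.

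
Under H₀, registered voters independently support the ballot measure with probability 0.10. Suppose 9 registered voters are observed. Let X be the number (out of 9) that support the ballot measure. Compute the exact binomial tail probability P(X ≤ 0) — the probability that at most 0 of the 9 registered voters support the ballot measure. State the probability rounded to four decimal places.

P = 0.3874

X is binomial with n = 9 and p = 0.10.
P(X ≤ 0) = C(9,0)·0.10^0·0.90^9.
= 0.387420 = 0.3874.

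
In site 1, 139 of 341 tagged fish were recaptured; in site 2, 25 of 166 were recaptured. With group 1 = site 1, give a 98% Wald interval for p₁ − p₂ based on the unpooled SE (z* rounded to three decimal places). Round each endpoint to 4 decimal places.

(0.1676, 0.3465)

p̂₁ = 0.40762, p̂₂ = 0.15060, so the observed difference is 0.25702.
SE = √(0.000708114 + 0.000770610) = √0.001478724 = 0.038454.
For 98% confidence, z* = 2.326. Margin of error = 0.08944.
Interval: 0.25702 ± 0.08944 → (0.1676, 0.3465).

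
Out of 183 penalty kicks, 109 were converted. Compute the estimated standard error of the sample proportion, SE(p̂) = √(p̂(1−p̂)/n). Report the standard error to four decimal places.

Sample proportion p̂ = 109/183 = 0.59563.
p̂(1−p̂) = 0.240855.
SE = √(0.240855/183) = √0.001316148 = 0.0363.

SE = 0.0363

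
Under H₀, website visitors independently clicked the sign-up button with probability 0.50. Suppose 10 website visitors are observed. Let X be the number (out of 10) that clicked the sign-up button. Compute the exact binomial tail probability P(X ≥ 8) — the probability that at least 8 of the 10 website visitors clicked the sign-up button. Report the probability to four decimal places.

X is binomial with n = 10 and p = 0.50.
P(X ≥ 8) = C(10,8)·0.50^8·0.50^2 + C(10,9)·0.50^9·0.50^1 + C(10,10)·0.50^10·0.50^0.
= 0.043945 + 0.009766 + 0.000977 = 0.0547.

P = 0.0547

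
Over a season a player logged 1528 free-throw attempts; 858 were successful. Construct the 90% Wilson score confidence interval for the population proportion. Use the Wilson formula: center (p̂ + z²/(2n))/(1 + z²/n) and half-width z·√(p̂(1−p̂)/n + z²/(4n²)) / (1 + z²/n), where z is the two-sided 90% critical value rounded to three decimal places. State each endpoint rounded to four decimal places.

(0.5405, 0.5823)

p̂ = 858/1528 = 0.56152; z = 1.645, so z² = 2.706025.
Denominator 1 + z²/n = 1 + 2.706025/1528 = 1.001771.
Center = (0.56152 + 0.000885)/1.001771 = 0.56141.
Radicand: p̂(1−p̂)/n + z²/(4n²) = 0.000161136 + 0.000000290 = 0.000161426.
Half-width = z·√(radicand)/denom = 1.645·0.012705/1.001771 = 0.02086.
Interval: 0.56141 ± 0.02086 → (0.5405, 0.5823).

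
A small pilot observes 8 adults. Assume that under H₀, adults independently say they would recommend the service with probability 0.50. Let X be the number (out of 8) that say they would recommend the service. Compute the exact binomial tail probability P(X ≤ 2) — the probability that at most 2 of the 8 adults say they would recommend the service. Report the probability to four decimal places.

P = 0.1445

X is binomial with n = 8 and p = 0.50.
P(X ≤ 2) = C(8,0)·0.50^0·0.50^8 + C(8,1)·0.50^1·0.50^7 + C(8,2)·0.50^2·0.50^6.
= 0.003906 + 0.031250 + 0.109375 = 0.1445.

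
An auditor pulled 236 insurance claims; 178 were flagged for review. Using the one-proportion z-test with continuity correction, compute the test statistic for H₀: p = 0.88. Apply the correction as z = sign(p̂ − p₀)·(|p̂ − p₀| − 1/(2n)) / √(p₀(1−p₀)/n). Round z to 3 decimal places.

The sample proportion is 178/236 = 0.75424. p̂ − p₀ = -0.125763.
Continuity correction 1/(2n) = 1/472 = 0.002119.
Corrected numerator: |-0.125763| − 0.002119 = 0.123644.
Null standard error: √(0.88·0.12/236) = √0.000447458 = 0.021153.
z = −0.123644/0.021153 = -5.845.

z = -5.845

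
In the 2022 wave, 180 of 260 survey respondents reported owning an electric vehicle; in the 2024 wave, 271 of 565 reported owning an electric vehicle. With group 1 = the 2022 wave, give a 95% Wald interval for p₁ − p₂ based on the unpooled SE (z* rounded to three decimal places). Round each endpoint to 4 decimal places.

p̂₁ = 180/260 = 0.69231, p̂₂ = 271/565 = 0.47965; p̂₁ − p̂₂ = 0.21266.
Unpooled SE = √(p̂₁(1−p̂₁)/n₁ + p̂₂(1−p̂₂)/n₂) = √(0.000819299 + 0.000441745) = 0.035511.
z* = 1.960 at the 95% level. Margin = 1.960·0.035511 = 0.06960.
Interval: 0.21266 ± 0.06960 → (0.1431, 0.2823).

(0.1431, 0.2823)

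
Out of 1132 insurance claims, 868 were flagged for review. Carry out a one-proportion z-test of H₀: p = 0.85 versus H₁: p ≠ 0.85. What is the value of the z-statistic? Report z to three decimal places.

Sample proportion p̂ = 868/1132 = 0.76678.
Null standard error: √(0.85·0.15/1132) = √0.000112633 = 0.010613.
z = (p̂ − p₀)/SE = (0.76678 − 0.85)/0.010613 = -7.841.

z = -7.841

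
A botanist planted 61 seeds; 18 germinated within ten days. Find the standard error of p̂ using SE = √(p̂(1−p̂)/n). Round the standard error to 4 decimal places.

SE = 0.0584

With x = 18 successes in n = 61, p̂ = 0.29508.
p̂(1−p̂) = 0.208008.
SE = √(0.208008/61) = 0.0584.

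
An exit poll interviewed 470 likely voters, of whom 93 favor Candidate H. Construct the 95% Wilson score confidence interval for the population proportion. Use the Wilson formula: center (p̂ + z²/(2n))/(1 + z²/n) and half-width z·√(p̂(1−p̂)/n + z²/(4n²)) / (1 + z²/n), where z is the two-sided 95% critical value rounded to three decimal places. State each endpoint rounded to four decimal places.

(0.1644, 0.2363)

Here p̂ = 93/470 = 0.19787 and z = 1.960 (z² = 3.841600).
1 + z²/n = 1.008174.
Center = (0.19787 + 0.004087)/1.008174 = 0.20032.
Radicand: p̂(1−p̂)/n + z²/(4n²) = 0.000337700 + 0.000004348 = 0.000342048.
Half-width = 1.960·√0.000342048/1.008174 = 0.03596.
So the interval runs from 0.1644 to 0.2363.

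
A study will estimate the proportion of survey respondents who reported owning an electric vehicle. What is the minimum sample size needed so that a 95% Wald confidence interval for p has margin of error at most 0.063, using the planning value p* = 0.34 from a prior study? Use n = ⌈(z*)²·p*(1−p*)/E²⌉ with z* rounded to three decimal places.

n = 218

z* = 1.960 at the 95% level.
p*(1−p*) = 0.2244.
Required n before rounding: 3.841600 × 0.2244 / 0.063² = 217.197.
Rounding up, n = 218.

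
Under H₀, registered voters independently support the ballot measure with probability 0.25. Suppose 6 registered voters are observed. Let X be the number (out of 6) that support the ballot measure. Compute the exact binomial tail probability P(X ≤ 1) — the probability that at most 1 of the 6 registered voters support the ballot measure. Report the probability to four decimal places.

X ~ Binomial(n=6, p=0.25).
P(X ≤ 1) = C(6,0)·0.25^0·0.75^6 + C(6,1)·0.25^1·0.75^5.
= 0.177979 + 0.355957 = 0.5339.

P = 0.5339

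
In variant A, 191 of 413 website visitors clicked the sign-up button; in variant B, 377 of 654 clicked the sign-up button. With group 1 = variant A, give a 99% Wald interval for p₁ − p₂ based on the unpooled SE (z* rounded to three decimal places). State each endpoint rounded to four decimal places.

p̂₁ = 0.46247, p̂₂ = 0.57645, so the observed difference is -0.11398.
Unpooled SE = √(p̂₁(1−p̂₁)/n₁ + p̂₂(1−p̂₂)/n₂) = √(0.000601916 + 0.000373326) = 0.031229.
For 99% confidence, z* = 2.576. Margin of error = 0.08045.
Interval: -0.11398 ± 0.08045 → (-0.1944, -0.0335).

(-0.1944, -0.0335)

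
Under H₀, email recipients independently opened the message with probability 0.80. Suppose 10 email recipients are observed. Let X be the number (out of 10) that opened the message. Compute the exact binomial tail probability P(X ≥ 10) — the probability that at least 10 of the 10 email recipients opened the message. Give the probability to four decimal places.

P = 0.1074

X ~ Binomial(n=10, p=0.80).
P(X ≥ 10) = C(10,10)·0.80^10·0.20^0.
= 0.107374 = 0.1074.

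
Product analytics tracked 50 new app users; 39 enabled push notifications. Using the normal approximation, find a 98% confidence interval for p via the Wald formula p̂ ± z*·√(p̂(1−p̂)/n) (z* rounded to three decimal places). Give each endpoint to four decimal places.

p̂ = 39/50 = 0.78000.
Standard error of p̂: √(0.171600/50) = √0.003432000 = 0.058583.
For 98% confidence, z* = 2.326.
Margin of error: 2.326 × 0.058583 = 0.13626.
So the interval runs from 0.6437 to 0.9163.

(0.6437, 0.9163)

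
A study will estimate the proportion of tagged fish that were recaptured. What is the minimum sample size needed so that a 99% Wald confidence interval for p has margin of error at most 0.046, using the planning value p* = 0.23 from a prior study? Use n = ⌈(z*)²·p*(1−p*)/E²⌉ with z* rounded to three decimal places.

n = 556

z* = 2.576 at the 99% level.
p*(1−p*) = 0.1771.
(z*)²·p*(1−p*)/E² = 6.635776·0.1771/0.002116 = 555.386.
⌈555.386⌉ = 556.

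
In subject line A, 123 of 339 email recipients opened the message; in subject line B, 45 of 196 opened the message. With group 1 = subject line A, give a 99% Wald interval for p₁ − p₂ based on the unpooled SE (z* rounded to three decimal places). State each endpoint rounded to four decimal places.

p̂₁ = 123/339 = 0.36283, p̂₂ = 45/196 = 0.22959; p̂₁ − p̂₂ = 0.13324.
Unpooled SE = √(p̂₁(1−p̂₁)/n₁ + p̂₂(1−p̂₂)/n₂) = √(0.000681961 + 0.000902446) = 0.039805.
For 99% confidence, z* = 2.576. Margin = 2.576·0.039805 = 0.10254.
So the interval runs from 0.0307 to 0.2358.

(0.0307, 0.2358)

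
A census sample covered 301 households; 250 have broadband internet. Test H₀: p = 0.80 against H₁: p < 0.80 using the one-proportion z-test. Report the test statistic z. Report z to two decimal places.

Sample proportion p̂ = 250/301 = 0.83056.
Under H₀, SE = √(p₀(1−p₀)/n) = √(0.80·0.20/301) = √0.000531561 = 0.023056.
z = (p̂ − p₀)/SE = (0.83056 − 0.80)/0.023056 = 1.33.

z = 1.33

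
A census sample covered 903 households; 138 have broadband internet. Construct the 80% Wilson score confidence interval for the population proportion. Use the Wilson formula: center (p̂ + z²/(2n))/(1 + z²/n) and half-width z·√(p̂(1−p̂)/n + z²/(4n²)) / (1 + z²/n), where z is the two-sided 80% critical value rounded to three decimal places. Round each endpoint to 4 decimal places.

(0.1381, 0.1688)

Here p̂ = 138/903 = 0.15282 and z = 1.282 (z² = 1.643524).
1 + z²/n = 1.001820.
Adjusted center: (0.15282 + z²/(2n))/1.001820 = 0.15345.
Radicand: p̂(1−p̂)/n + z²/(4n²) = 0.000143376 + 0.000000504 = 0.000143880.
Half-width = 1.282·√0.000143880/1.001820 = 0.01535.
CI: 0.15345 ± 0.01535 = (0.1381, 0.1688).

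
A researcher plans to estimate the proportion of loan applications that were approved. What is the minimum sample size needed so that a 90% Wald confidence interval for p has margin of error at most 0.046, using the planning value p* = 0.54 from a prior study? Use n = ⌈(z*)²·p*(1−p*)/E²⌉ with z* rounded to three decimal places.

n = 318

The 90% critical value is z* = 1.645.
p*(1−p*) = 0.2484.
(z*)²·p*(1−p*)/E² = 2.706025·0.2484/0.002116 = 317.664.
Rounding up, n = 318.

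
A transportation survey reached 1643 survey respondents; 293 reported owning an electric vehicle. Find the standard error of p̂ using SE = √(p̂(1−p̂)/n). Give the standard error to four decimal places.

SE = 0.0094

With x = 293 successes in n = 1643, p̂ = 0.17833.
p̂(1−p̂) = 0.146528.
SE = √(0.146528/1643) = √0.000089183 = 0.0094.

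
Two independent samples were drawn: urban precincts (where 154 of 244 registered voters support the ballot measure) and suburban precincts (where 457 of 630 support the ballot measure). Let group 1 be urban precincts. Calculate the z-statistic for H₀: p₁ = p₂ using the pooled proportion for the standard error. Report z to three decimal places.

p̂₁ = 154/244 = 0.63115, p̂₂ = 457/630 = 0.72540.
Pooled p̂ = (154+457)/(244+630) = 611/874 = 0.69908.
SE = √[p̂(1−p̂)(1/n₁+1/n₂)] = √[0.69908·0.30092·(1/244+1/630)] ≈ 0.034584.
z = -0.09425/0.034584 = -2.725.

z = -2.725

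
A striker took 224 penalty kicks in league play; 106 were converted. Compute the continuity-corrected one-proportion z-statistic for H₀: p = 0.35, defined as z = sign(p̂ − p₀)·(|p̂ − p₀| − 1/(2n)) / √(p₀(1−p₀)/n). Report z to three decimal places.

z = 3.796

p̂ = 106/224 = 0.47321. p̂ − p₀ = 0.123214.
1/(2n) = 0.002232.
Corrected numerator: |0.123214| − 0.002232 = 0.120982.
Null standard error: √(0.35·0.65/224) = √0.001015625 = 0.031869.
z = (+)0.120982/0.031869 = 3.796.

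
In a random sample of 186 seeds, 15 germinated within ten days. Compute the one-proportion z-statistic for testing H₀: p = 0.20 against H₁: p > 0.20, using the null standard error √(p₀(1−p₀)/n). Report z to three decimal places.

z = -4.069

Sample proportion p̂ = 15/186 = 0.08065.
Under H₀, SE = √(p₀(1−p₀)/n) = √(0.20·0.80/186) = √0.000860215 = 0.029329.
z = (0.08065 − 0.20)/0.029329 = -0.11935/0.029329 = -4.069.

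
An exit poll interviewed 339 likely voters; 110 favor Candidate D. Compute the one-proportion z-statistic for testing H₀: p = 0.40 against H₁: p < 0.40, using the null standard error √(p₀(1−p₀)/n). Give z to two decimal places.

With x = 110 successes in n = 339, p̂ = 0.32448.
Null standard error: √(0.40·0.60/339) = √0.000707965 = 0.026608.
Test statistic: z = -0.07552/0.026608 = -2.84.

z = -2.84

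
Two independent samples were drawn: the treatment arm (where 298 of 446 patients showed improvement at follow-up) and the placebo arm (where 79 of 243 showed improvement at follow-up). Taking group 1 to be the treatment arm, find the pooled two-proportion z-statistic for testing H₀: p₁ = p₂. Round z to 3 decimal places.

p̂₁ = 298/446 = 0.66816, p̂₂ = 79/243 = 0.32510.
Pooled p̂ = (298+79)/(446+243) = 377/689 = 0.54717.
Pooled SE = √[0.2477750·0.00635738] ≈ 0.039689.
z = (p̂₁ − p̂₂)/SE = (0.66816 − 0.32510)/0.039689 = 0.34306/0.039689 = 8.644.

z = 8.644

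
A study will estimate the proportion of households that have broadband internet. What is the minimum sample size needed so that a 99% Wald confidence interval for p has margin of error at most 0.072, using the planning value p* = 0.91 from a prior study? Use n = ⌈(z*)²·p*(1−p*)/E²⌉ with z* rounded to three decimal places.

For 99% confidence, z* = 2.576.
p*(1−p*) = 0.91·0.09 = 0.0819.
(z*)²·p*(1−p*)/E² = 6.635776·0.0819/0.005184 = 104.836.
Rounding up, n = 105.

n = 105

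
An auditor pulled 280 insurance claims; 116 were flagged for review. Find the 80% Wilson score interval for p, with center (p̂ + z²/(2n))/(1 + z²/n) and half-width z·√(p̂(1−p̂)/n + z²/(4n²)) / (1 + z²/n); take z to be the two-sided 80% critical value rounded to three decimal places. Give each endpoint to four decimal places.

(0.3772, 0.4524)

p̂ = 116/280 = 0.41429; z = 1.282, so z² = 1.643524.
1 + z²/n = 1.005870.
Center = (0.41429 + 0.002935)/1.005870 = 0.41479.
Radicand: p̂(1−p̂)/n + z²/(4n²) = 0.000866618 + 0.000005241 = 0.000871859.
Half-width = z·√(radicand)/denom = 1.282·0.029527/1.005870 = 0.03763.
Interval: 0.41479 ± 0.03763 → (0.3772, 0.4524).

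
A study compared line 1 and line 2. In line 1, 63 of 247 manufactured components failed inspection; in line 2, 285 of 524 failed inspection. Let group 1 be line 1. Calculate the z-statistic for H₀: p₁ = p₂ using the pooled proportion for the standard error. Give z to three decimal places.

p̂₁ = 63/247 = 0.25506, p̂₂ = 285/524 = 0.54389.
Pooled p̂ = (63+285)/(247+524) = 348/771 = 0.45136.
SE = √[p̂(1−p̂)(1/n₁+1/n₂)] = √[0.45136·0.54864·(1/247+1/524)] ≈ 0.038408.
z = (p̂₁ − p̂₂)/SE = (0.25506 − 0.54389)/0.038408 = -0.28883/0.038408 = -7.520.

z = -7.520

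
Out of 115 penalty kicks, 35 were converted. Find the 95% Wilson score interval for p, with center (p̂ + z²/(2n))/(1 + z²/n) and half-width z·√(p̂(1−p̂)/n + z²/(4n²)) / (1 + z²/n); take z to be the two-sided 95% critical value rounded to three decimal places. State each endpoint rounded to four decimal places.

p̂ = 35/115 = 0.30435; z = 1.960, so z² = 3.841600.
1 + z²/n = 1.033405.
Center = (0.30435 + 0.016703)/1.033405 = 0.31067.
Radicand: p̂(1−p̂)/n + z²/(4n²) = 0.001841045 + 0.000072620 = 0.001913665.
Half-width = 1.960·√0.001913665/1.033405 = 0.08297.
Interval: 0.31067 ± 0.08297 → (0.2277, 0.3936).

(0.2277, 0.3936)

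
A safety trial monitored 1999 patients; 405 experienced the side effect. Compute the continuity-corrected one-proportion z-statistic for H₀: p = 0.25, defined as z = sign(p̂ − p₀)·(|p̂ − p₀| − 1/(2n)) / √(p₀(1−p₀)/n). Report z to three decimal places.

p̂ = 405/1999 = 0.20260. p̂ − p₀ = -0.047399.
Continuity correction 1/(2n) = 1/3998 = 0.000250.
Corrected numerator: |-0.047399| − 0.000250 = 0.047149.
SE₀ = √(0.25·0.75/1999) = 0.009685.
z = −0.047149/0.009685 = -4.868.

z = -4.868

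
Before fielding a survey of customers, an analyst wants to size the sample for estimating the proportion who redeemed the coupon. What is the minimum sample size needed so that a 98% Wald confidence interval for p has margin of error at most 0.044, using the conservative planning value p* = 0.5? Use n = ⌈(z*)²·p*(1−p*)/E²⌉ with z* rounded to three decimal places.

For 98% confidence, z* = 2.326.
p*(1−p*) = 0.2500.
Required n before rounding: 5.410276 × 0.2500 / 0.044² = 698.641.
⌈698.641⌉ = 699.

n = 699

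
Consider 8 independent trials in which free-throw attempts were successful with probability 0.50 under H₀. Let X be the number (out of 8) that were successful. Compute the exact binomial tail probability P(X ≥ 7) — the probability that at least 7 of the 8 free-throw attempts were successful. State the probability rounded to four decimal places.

X ~ Binomial(n=8, p=0.50).
P(X ≥ 7) = C(8,7)·0.50^7·0.50^1 + C(8,8)·0.50^8·0.50^0.
= 0.031250 + 0.003906 = 0.0352.

P = 0.0352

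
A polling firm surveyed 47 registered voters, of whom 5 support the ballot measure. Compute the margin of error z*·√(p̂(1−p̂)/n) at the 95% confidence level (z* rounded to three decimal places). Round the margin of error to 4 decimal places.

The sample proportion is 5/47 = 0.10638.
SE(p̂) = √(0.10638·0.89362/47) = 0.044974.
z* = 1.960 at the 95% level.
Margin of error = z*·SE = 1.960 × 0.044974 = 0.0881.

ME = 0.0881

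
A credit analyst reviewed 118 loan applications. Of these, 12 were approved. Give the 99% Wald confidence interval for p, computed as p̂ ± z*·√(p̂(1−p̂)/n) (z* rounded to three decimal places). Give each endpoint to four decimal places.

(0.0300, 0.1734)

p̂ = 12/118 = 0.10169.
SE = √(p̂(1−p̂)/n) = √(0.091353/118) = 0.027824.
For 99% confidence, z* = 2.576.
Margin = 2.576·0.027824 = 0.07167.
Interval: 0.10169 ± 0.07167 → (0.0300, 0.1734).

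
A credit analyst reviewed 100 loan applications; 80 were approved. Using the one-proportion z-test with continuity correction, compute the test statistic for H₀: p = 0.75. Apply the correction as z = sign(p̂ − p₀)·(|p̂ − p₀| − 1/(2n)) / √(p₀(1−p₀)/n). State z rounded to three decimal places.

z = 1.039

The sample proportion is 80/100 = 0.80000. p̂ − p₀ = 0.050000.
1/(2n) = 0.005000.
Corrected numerator: |0.050000| − 0.005000 = 0.045000.
Null standard error: √(0.75·0.25/100) = √0.001875000 = 0.043301.
z = +0.045000/0.043301 = 1.039.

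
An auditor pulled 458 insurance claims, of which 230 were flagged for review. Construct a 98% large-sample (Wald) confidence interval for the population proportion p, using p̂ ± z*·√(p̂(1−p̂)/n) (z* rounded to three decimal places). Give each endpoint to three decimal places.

(0.448, 0.557)

p̂ = 230/458 = 0.50218.
SE = √(p̂(1−p̂)/n) = √(0.249995/458) = 0.023363.
For 98% confidence, z* = 2.326.
Margin = 2.326·0.023363 = 0.05434.
CI: 0.50218 ± 0.05434 = (0.448, 0.557).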